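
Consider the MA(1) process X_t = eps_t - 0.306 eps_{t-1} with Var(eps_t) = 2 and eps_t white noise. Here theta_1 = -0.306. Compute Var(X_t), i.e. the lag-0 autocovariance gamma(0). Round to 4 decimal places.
\gamma(0) = 2.1873

For an MA(q) process X_t = eps_t + sum_i theta_i eps_{t-i} with
Var(eps_t) = sigma^2, the variance is
  gamma(0) = sigma^2 * (1 + sum_i theta_i^2).
  sum_i theta_i^2 = (-0.306)^2 = 0.093636.
  gamma(0) = 2 * (1 + 0.093636) = 2 * 1.093636 = 2.187272, which rounds to 2.1873.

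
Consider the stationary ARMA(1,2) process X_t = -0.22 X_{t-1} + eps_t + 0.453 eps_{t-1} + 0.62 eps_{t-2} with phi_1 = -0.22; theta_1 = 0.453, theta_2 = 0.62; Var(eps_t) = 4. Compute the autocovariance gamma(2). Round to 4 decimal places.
\gamma(2) = 2.2242

Multiply the model equation by X_{t-k} and take expectations. With theta_0 = psi_0 = 1 and psi_j the MA(infinity) weights, this gives
  gamma(k) - sum_i phi_i gamma(k-i) = c_k,
  c_k = sigma^2 * sum_{j=k..q} theta_j psi_{j-k}   (c_k = 0 for k > q),
using gamma(-m) = gamma(m).
psi-weights needed (psi_j = theta_j + sum_i phi_i psi_{j-i}):
  psi_1 = theta_1 + phi_1 = 0.453 + (-0.22) = 0.233
  psi_2 = theta_2 + phi_1 psi_1 = 0.62 + (-0.22)(0.233) = 0.56874
Right-hand sides:
  c_0 = sigma^2 (1 + theta_1 psi_1 + theta_2 psi_2) = 4 * (1 + (0.453)(0.233) + (0.62)(0.56874)) = 4 * 1.458168 = 5.832671
  c_1 = sigma^2 (theta_1 + theta_2 psi_1) = 4 * (0.453 + (0.62)(0.233)) = 2.38984
  c_2 = sigma^2 theta_2 = 4 * (0.62) = 2.48
Equations for k = 0 and k = 1 (AR order 1):
  gamma(0) = phi_1 gamma(1) + c_0
  gamma(1) = phi_1 gamma(0) + c_1
Substituting the second into the first: gamma(0) (1 - phi_1^2) = c_0 + phi_1 c_1, so
  gamma(0) = (c_0 + phi_1 c_1) / (1 - phi_1^2) = (5.832671 + (-0.22)(2.38984)) / (1 - (-0.22)^2) = 5.306906 / 0.9516 = 5.576825.
  gamma(1) = phi_1 gamma(0) + c_1 = (-0.22)(5.576825) + (2.38984) = 1.162939.
For k = 2: gamma(2) = phi_1 gamma(1) + c_2
  = (-0.22)(1.162939) + (2.48) = 2.224154.
Therefore gamma(2) = 2.2242 (to 4 decimal places).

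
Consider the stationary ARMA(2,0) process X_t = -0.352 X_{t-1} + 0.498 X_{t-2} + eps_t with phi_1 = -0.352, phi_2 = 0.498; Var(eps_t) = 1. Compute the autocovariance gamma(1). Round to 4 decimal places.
\gamma(1) = -1.8343

Multiply the model equation by X_{t-k} and take expectations. With theta_0 = psi_0 = 1 and psi_j the MA(infinity) weights, this gives
  gamma(k) - sum_i phi_i gamma(k-i) = c_k,
  c_k = sigma^2 * sum_{j=k..q} theta_j psi_{j-k}   (c_k = 0 for k > q),
using gamma(-m) = gamma(m).
Pure AR (q = 0): c_0 = sigma^2 = 1, c_k = 0 for k >= 1.
Equations for k = 0, 1, 2 (AR order 2, c_2 = 0):
  (E0) gamma(0) = phi_1 gamma(1) + phi_2 gamma(2) + c_0
  (E1) gamma(1) = phi_1 gamma(0) + phi_2 gamma(1) + c_1
  (E2) gamma(2) = phi_1 gamma(1) + phi_2 gamma(0)
From (E1): gamma(1) = A gamma(0) + B with
  A = phi_1 / (1 - phi_2) = -0.352 / 0.502 = -0.701195,   B = c_1 / (1 - phi_2) = 0 / 0.502 = 0.
Insert (E2) into (E0): gamma(0) (1 - phi_2^2) = phi_1 (1 + phi_2) gamma(1) + c_0.
  phi_1 (1 + phi_2) = (-0.352)(1.498) = -0.527296,   1 - phi_2^2 = 0.751996.
Replace gamma(1) by A gamma(0) + B and collect gamma(0):
  gamma(0) [0.751996 - (-0.527296)(-0.701195)] = c_0 = 1
  gamma(0) * 0.382259 = 1
  gamma(0) = 1 / 0.382259 = 2.61603.
  gamma(1) = A gamma(0) = (-0.701195)(2.61603) = -1.834348.
Therefore gamma(1) = -1.8343 (to 4 decimal places).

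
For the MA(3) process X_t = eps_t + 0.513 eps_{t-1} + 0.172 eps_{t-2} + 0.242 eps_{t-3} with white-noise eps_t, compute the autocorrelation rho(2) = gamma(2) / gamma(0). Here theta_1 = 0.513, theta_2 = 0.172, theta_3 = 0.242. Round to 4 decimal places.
\rho(2) = 0.2192

For an MA(q) process with theta_0 = 1, the autocovariance is
  gamma(k) = sigma^2 * sum_{i=0..q-k} theta_i * theta_{i+k},
and rho(k) = gamma(k) / gamma(0). Sigma^2 cancels.
  numerator   = (1)*(0.172) + (0.513)*(0.242) = 0.296146.
  denominator = (1)^2 + (0.513)^2 + (0.172)^2 + (0.242)^2 = 1.351317.
  rho(2) = 0.296146 / 1.351317 = 0.2192.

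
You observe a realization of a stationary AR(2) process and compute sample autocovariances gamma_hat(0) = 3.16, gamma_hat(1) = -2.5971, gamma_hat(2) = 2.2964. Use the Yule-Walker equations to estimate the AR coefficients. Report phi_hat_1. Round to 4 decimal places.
\hat\phi_{1} = -0.6921

The Yule-Walker equations for an AR(p) process read, in matrix form,
  Gamma_p phi = r_p,   with   (Gamma_p)_{ij} = gamma(|i - j|),
                       (r_p)_i = gamma(i),   i,j = 1..p.
Substitute the sample gammas (Toeplitz matrix and right-hand side of size 2):
  Gamma_p = [[3.16, -2.5971], [-2.5971, 3.16]]
  r_p     = [-2.5971, 2.2964]
Written out:
  3.16 phi_1 - 2.5971 phi_2 = -2.5971
  -2.5971 phi_1 + 3.16 phi_2 = 2.2964
Solve by Cramer's rule:
  det = gamma(0)^2 - gamma(1)^2 = (3.16)^2 - (-2.5971)^2 = 9.9856 - 6.74492841 = 3.24067159
  phi_hat_1 = [gamma(1) gamma(0) - gamma(1) gamma(2)] / det = [(-2.5971)(3.16) - (-2.5971)(2.2964)] / 3.24067159 = -2.24285556 / 3.24067159 = -0.6921
  phi_hat_2 = [gamma(0) gamma(2) - gamma(1)^2] / det = [(3.16)(2.2964) - (-2.5971)^2] / 3.24067159 = 0.51169559 / 3.24067159 = 0.1579
So phi_hat = [-0.6921, 0.1579].
Therefore phi_hat_1 = -0.6921.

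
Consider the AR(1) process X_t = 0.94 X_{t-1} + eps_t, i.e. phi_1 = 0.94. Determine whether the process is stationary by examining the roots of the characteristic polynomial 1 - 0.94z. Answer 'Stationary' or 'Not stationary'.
\text{Stationary}

The AR(p) characteristic polynomial is P(z) = 1 - 0.94z.
Stationarity requires all roots to lie outside the unit circle, i.e. |z| > 1 for every root.
This is linear in z: 1 + (-0.94) z = 0  =>  z = -1/(-0.94) = 1.06383,  |z| = 1.06383.
Moduli of all roots: 1.0638.
All moduli strictly greater than 1? Yes.
Verdict: Stationary.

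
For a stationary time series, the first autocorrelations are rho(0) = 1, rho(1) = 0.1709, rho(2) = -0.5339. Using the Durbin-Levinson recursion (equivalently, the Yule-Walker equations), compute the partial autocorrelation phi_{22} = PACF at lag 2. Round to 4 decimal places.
\phi_{22} = -0.5800

The PACF at lag k is phi_{kk}, the last component of the solution
to the Yule-Walker system G_k phi = r_k where
  (G_k)_{ij} = rho(|i - j|), (r_k)_i = rho(i), i,j = 1..k.
Equivalently, Durbin-Levinson gives phi_{kk} iteratively:
  phi_{11} = rho(1)
  phi_{kk} = [rho(k) - sum_{j=1..k-1} phi_{k-1,j} rho(k-j)]
            / [1 - sum_{j=1..k-1} phi_{k-1,j} rho(j)],
  phi_{k,j} = phi_{k-1,j} - phi_{kk} phi_{k-1,k-j},  j = 1..k-1.
Step k = 1:
  phi_11 = rho(1) = 0.1709.
Step k = 2:
  phi_22 = [rho(2) - phi_11 rho(1)] / [1 - phi_11 rho(1)] = [-0.5339 - (0.1709)(0.1709)] / [1 - (0.1709)(0.1709)]
         = -0.56310681 / 0.97079319 = -0.58.
Therefore phi_{22} = -0.5800.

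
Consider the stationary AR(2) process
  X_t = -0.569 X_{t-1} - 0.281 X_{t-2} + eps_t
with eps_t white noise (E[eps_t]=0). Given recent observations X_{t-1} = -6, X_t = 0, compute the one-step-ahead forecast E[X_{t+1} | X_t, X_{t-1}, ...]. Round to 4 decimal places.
E[X_{t+1} \mid \mathcal F_t] = 1.6860

For an AR(p) model X_t = c + sum_i phi_i X_{t-i} + eps_t, the
one-step-ahead conditional mean is
  E[X_{t+1} | X_t, ...] = c + sum_i phi_i X_{t+1-i}.
Substitute known values:
  E[X_{t+1} | ...] = (-0.569) * (0) + (-0.281) * (-6)
                   = 1.6860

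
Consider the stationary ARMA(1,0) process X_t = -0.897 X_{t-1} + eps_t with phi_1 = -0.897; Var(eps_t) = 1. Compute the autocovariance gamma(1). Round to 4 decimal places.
\gamma(1) = -4.5908

Multiply the model equation by X_{t-k} and take expectations. With theta_0 = psi_0 = 1 and psi_j the MA(infinity) weights, this gives
  gamma(k) - sum_i phi_i gamma(k-i) = c_k,
  c_k = sigma^2 * sum_{j=k..q} theta_j psi_{j-k}   (c_k = 0 for k > q),
using gamma(-m) = gamma(m).
Pure AR (q = 0): c_0 = sigma^2 = 1, c_k = 0 for k >= 1.
Equations for k = 0 and k = 1 (AR order 1):
  gamma(0) = phi_1 gamma(1) + c_0
  gamma(1) = phi_1 gamma(0) + c_1
Substituting the second into the first: gamma(0) (1 - phi_1^2) = c_0 + phi_1 c_1, so
  gamma(0) = c_0 / (1 - phi_1^2) = 1 / (1 - (-0.897)^2) = 1 / 0.195391 = 5.117943.
  gamma(1) = phi_1 gamma(0) = (-0.897)(5.117943) = -4.590795.
Therefore gamma(1) = -4.5908 (to 4 decimal places).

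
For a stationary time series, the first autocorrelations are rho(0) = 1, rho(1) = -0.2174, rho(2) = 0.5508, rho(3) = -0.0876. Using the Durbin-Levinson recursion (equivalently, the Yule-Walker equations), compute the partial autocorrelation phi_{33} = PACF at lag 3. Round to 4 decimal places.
\phi_{33} = 0.1220

The PACF at lag k is phi_{kk}, the last component of the solution
to the Yule-Walker system G_k phi = r_k where
  (G_k)_{ij} = rho(|i - j|), (r_k)_i = rho(i), i,j = 1..k.
Equivalently, Durbin-Levinson gives phi_{kk} iteratively:
  phi_{11} = rho(1)
  phi_{kk} = [rho(k) - sum_{j=1..k-1} phi_{k-1,j} rho(k-j)]
            / [1 - sum_{j=1..k-1} phi_{k-1,j} rho(j)],
  phi_{k,j} = phi_{k-1,j} - phi_{kk} phi_{k-1,k-j},  j = 1..k-1.
Step k = 1:
  phi_11 = rho(1) = -0.2174.
Step k = 2:
  phi_22 = [rho(2) - phi_11 rho(1)] / [1 - phi_11 rho(1)] = [0.5508 - (-0.2174)(-0.2174)] / [1 - (-0.2174)(-0.2174)]
         = 0.50353724 / 0.95273724 = 0.528516.
  Update: phi_21 = phi_11 - phi_22 phi_11 = -0.2174 - (0.528516)(-0.2174) = -0.102501.
Step k = 3:
  phi_33 = [rho(3) - phi_21 rho(2) - phi_22 rho(1)] / [1 - phi_21 rho(1) - phi_22 rho(2)]
    numerator   = -0.0876 - (-0.102501)(0.5508) - (0.528516)(-0.2174) = 0.08375676
    denominator = 1 - (-0.102501)(-0.2174) - (0.528516)(0.5508) = 0.68660956
  phi_33 = 0.08375676 / 0.68660956 = 0.122.
Therefore phi_{33} = 0.1220.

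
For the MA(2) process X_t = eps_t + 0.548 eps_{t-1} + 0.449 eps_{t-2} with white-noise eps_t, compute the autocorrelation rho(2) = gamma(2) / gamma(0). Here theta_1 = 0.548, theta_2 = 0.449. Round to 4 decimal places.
\rho(2) = 0.2990

For an MA(q) process with theta_0 = 1, the autocovariance is
  gamma(k) = sigma^2 * sum_{i=0..q-k} theta_i * theta_{i+k},
and rho(k) = gamma(k) / gamma(0). Sigma^2 cancels.
  numerator   = (1)*(0.449) = 0.449.
  denominator = (1)^2 + (0.548)^2 + (0.449)^2 = 1.501905.
  rho(2) = 0.449 / 1.501905 = 0.2990.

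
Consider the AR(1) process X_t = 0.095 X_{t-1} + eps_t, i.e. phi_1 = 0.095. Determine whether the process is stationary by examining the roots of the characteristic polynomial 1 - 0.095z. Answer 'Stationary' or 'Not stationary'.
\text{Stationary}

The AR(p) characteristic polynomial is P(z) = 1 - 0.095z.
Stationarity requires all roots to lie outside the unit circle, i.e. |z| > 1 for every root.
This is linear in z: 1 + (-0.095) z = 0  =>  z = -1/(-0.095) = 10.526316,  |z| = 10.526316.
Moduli of all roots: 10.5263.
All moduli strictly greater than 1? Yes.
Verdict: Stationary.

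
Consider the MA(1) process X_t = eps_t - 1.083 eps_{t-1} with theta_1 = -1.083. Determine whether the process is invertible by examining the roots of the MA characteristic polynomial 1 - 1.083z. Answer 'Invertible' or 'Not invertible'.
\text{Not invertible}

The MA(q) characteristic polynomial is P(z) = 1 - 1.083z.
Invertibility requires all roots to lie outside the unit circle, i.e. |z| > 1 for every root.
This is linear in z: 1 + (-1.083) z = 0  =>  z = -1/(-1.083) = 0.923361,  |z| = 0.923361.
Moduli of all roots: 0.9234.
All moduli strictly greater than 1? No.
Verdict: Not invertible.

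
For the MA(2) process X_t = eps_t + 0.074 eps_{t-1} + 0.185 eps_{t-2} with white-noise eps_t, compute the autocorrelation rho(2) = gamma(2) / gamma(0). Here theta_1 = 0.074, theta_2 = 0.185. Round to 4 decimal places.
\rho(2) = 0.1779

For an MA(q) process with theta_0 = 1, the autocovariance is
  gamma(k) = sigma^2 * sum_{i=0..q-k} theta_i * theta_{i+k},
and rho(k) = gamma(k) / gamma(0). Sigma^2 cancels.
  numerator   = (1)*(0.185) = 0.185.
  denominator = (1)^2 + (0.074)^2 + (0.185)^2 = 1.039701.
  rho(2) = 0.185 / 1.039701 = 0.1779.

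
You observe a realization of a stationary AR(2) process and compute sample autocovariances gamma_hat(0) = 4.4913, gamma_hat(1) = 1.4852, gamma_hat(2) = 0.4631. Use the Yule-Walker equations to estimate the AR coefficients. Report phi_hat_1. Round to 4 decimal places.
\hat\phi_{1} = 0.3330

The Yule-Walker equations for an AR(p) process read, in matrix form,
  Gamma_p phi = r_p,   with   (Gamma_p)_{ij} = gamma(|i - j|),
                       (r_p)_i = gamma(i),   i,j = 1..p.
Substitute the sample gammas (Toeplitz matrix and right-hand side of size 2):
  Gamma_p = [[4.4913, 1.4852], [1.4852, 4.4913]]
  r_p     = [1.4852, 0.4631]
Written out:
  4.4913 phi_1 + 1.4852 phi_2 = 1.4852
  1.4852 phi_1 + 4.4913 phi_2 = 0.4631
Solve by Cramer's rule:
  det = gamma(0)^2 - gamma(1)^2 = (4.4913)^2 - (1.4852)^2 = 20.17177569 - 2.20581904 = 17.96595665
  phi_hat_1 = [gamma(1) gamma(0) - gamma(1) gamma(2)] / det = [(1.4852)(4.4913) - (1.4852)(0.4631)] / 17.96595665 = 5.98268264 / 17.96595665 = 0.333
  phi_hat_2 = [gamma(0) gamma(2) - gamma(1)^2] / det = [(4.4913)(0.4631) - (1.4852)^2] / 17.96595665 = -0.12589801 / 17.96595665 = -0.007
So phi_hat = [0.3330, -0.0070].
Therefore phi_hat_1 = 0.3330.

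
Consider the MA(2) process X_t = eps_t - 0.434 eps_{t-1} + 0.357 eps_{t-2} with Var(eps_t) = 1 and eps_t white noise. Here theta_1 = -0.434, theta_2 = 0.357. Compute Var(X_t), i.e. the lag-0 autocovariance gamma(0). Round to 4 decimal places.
\gamma(0) = 1.3158

For an MA(q) process X_t = eps_t + sum_i theta_i eps_{t-i} with
Var(eps_t) = sigma^2, the variance is
  gamma(0) = sigma^2 * (1 + sum_i theta_i^2).
  sum_i theta_i^2 = (-0.434)^2 + (0.357)^2 = 0.188356 + 0.127449 = 0.315805.
  gamma(0) = 1 * (1 + 0.315805) = 1 * 1.315805 = 1.315805, which rounds to 1.3158.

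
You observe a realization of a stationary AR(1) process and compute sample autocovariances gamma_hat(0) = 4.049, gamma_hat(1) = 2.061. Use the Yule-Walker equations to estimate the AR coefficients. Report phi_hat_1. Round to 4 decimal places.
\hat\phi_{1} = 0.5090

The Yule-Walker equations for an AR(p) process read, in matrix form,
  Gamma_p phi = r_p,   with   (Gamma_p)_{ij} = gamma(|i - j|),
                       (r_p)_i = gamma(i),   i,j = 1..p.
Substitute the sample gammas (Toeplitz matrix and right-hand side of size 1):
  Gamma_p = [[4.049]]
  r_p     = [2.061]
With p = 1 this is the single equation gamma(0) phi_1 = gamma(1):
  phi_hat_1 = gamma(1) / gamma(0) = 2.061 / 4.049 = 0.5090.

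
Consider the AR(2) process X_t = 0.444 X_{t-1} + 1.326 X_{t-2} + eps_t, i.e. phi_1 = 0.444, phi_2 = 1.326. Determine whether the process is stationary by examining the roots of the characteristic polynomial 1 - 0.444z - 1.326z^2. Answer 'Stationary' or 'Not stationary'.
\text{Not stationary}

The AR(p) characteristic polynomial is P(z) = 1 - 0.444z - 1.326z^2.
Stationarity requires all roots to lie outside the unit circle, i.e. |z| > 1 for every root.
Set 1 + (-0.444) z + (-1.326) z^2 = 0, i.e. a z^2 + b z + c = 0 with a = -1.326, b = -0.444, c = 1.
Discriminant D = b^2 - 4ac = (-0.444)^2 - 4*(-1.326)*1 = 0.197136 - (-5.304) = 5.501136.
D >= 0, so the roots are real: z = (-b +/- sqrt(D)) / (2a) = (0.444 +/- 2.34545) / (-2.652).
  z_1 = (0.444 + 2.34545) / (-2.652) = -1.0518,   |z_1| = 1.0518.
  z_2 = (0.444 - 2.34545) / (-2.652) = 0.717,   |z_2| = 0.717.
Moduli of all roots: 1.0518, 0.7170.
All moduli strictly greater than 1? No.
Verdict: Not stationary.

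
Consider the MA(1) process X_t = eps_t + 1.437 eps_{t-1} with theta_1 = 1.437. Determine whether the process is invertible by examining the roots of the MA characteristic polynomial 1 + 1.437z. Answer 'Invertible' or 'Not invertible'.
\text{Not invertible}

The MA(q) characteristic polynomial is P(z) = 1 + 1.437z.
Invertibility requires all roots to lie outside the unit circle, i.e. |z| > 1 for every root.
This is linear in z: 1 + (1.437) z = 0  =>  z = -1/(1.437) = -0.695894,  |z| = 0.695894.
Moduli of all roots: 0.6959.
All moduli strictly greater than 1? No.
Verdict: Not invertible.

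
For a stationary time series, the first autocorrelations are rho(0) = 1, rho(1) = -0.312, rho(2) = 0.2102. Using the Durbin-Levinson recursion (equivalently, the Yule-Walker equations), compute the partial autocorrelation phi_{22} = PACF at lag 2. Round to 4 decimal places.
\phi_{22} = 0.1250

The PACF at lag k is phi_{kk}, the last component of the solution
to the Yule-Walker system G_k phi = r_k where
  (G_k)_{ij} = rho(|i - j|), (r_k)_i = rho(i), i,j = 1..k.
Equivalently, Durbin-Levinson gives phi_{kk} iteratively:
  phi_{11} = rho(1)
  phi_{kk} = [rho(k) - sum_{j=1..k-1} phi_{k-1,j} rho(k-j)]
            / [1 - sum_{j=1..k-1} phi_{k-1,j} rho(j)],
  phi_{k,j} = phi_{k-1,j} - phi_{kk} phi_{k-1,k-j},  j = 1..k-1.
Step k = 1:
  phi_11 = rho(1) = -0.312.
Step k = 2:
  phi_22 = [rho(2) - phi_11 rho(1)] / [1 - phi_11 rho(1)] = [0.2102 - (-0.312)(-0.312)] / [1 - (-0.312)(-0.312)]
         = 0.112856 / 0.902656 = 0.125.
Therefore phi_{22} = 0.1250.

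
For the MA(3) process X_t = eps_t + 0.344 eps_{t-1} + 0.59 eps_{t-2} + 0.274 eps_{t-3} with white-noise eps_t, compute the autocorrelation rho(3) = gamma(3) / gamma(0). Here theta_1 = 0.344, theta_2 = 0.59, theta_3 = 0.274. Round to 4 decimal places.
\rho(3) = 0.1777

For an MA(q) process with theta_0 = 1, the autocovariance is
  gamma(k) = sigma^2 * sum_{i=0..q-k} theta_i * theta_{i+k},
and rho(k) = gamma(k) / gamma(0). Sigma^2 cancels.
  numerator   = (1)*(0.274) = 0.274.
  denominator = (1)^2 + (0.344)^2 + (0.59)^2 + (0.274)^2 = 1.541512.
  rho(3) = 0.274 / 1.541512 = 0.1777.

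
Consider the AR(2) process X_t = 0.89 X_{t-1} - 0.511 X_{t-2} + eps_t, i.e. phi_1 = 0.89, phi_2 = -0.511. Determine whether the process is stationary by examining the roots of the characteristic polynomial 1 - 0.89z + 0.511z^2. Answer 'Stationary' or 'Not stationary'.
\text{Stationary}

The AR(p) characteristic polynomial is P(z) = 1 - 0.89z + 0.511z^2.
Stationarity requires all roots to lie outside the unit circle, i.e. |z| > 1 for every root.
Set 1 + (-0.89) z + (0.511) z^2 = 0, i.e. a z^2 + b z + c = 0 with a = 0.511, b = -0.89, c = 1.
Discriminant D = b^2 - 4ac = (-0.89)^2 - 4*(0.511)*1 = 0.7921 - (2.044) = -1.2519.
D < 0, so the roots are the complex-conjugate pair z = (-b +/- i sqrt(-D)) / (2a) = 0.8708 +/- 1.0948i.
For a conjugate pair |z|^2 = z * conj(z) = (product of roots) = c/a = 1/(0.511) = 1.956947, so |z| = sqrt(1.956947) = 1.3989 for both roots.
Moduli of all roots: 1.3989, 1.3989.
All moduli strictly greater than 1? Yes.
Verdict: Stationary.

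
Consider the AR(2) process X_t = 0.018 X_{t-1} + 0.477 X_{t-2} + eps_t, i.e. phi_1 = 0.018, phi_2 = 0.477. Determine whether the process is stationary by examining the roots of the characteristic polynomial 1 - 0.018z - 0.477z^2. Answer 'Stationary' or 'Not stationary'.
\text{Stationary}

The AR(p) characteristic polynomial is P(z) = 1 - 0.018z - 0.477z^2.
Stationarity requires all roots to lie outside the unit circle, i.e. |z| > 1 for every root.
Set 1 + (-0.018) z + (-0.477) z^2 = 0, i.e. a z^2 + b z + c = 0 with a = -0.477, b = -0.018, c = 1.
Discriminant D = b^2 - 4ac = (-0.018)^2 - 4*(-0.477)*1 = 0.000324 - (-1.908) = 1.908324.
D >= 0, so the roots are real: z = (-b +/- sqrt(D)) / (2a) = (0.018 +/- 1.381421) / (-0.954).
  z_1 = (0.018 + 1.381421) / (-0.954) = -1.4669,   |z_1| = 1.4669.
  z_2 = (0.018 - 1.381421) / (-0.954) = 1.4292,   |z_2| = 1.4292.
Moduli of all roots: 1.4669, 1.4292.
All moduli strictly greater than 1? Yes.
Verdict: Stationary.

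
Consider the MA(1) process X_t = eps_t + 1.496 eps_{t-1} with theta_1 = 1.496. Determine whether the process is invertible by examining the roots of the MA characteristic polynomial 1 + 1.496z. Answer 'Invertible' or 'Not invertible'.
\text{Not invertible}

The MA(q) characteristic polynomial is P(z) = 1 + 1.496z.
Invertibility requires all roots to lie outside the unit circle, i.e. |z| > 1 for every root.
This is linear in z: 1 + (1.496) z = 0  =>  z = -1/(1.496) = -0.668449,  |z| = 0.668449.
Moduli of all roots: 0.6684.
All moduli strictly greater than 1? No.
Verdict: Not invertible.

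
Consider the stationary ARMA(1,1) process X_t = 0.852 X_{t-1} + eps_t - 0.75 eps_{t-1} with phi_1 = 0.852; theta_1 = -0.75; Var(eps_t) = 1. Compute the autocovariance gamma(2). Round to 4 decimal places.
\gamma(2) = 0.1145

Multiply the model equation by X_{t-k} and take expectations. With theta_0 = psi_0 = 1 and psi_j the MA(infinity) weights, this gives
  gamma(k) - sum_i phi_i gamma(k-i) = c_k,
  c_k = sigma^2 * sum_{j=k..q} theta_j psi_{j-k}   (c_k = 0 for k > q),
using gamma(-m) = gamma(m).
psi-weights needed (psi_j = theta_j + sum_i phi_i psi_{j-i}):
  psi_1 = theta_1 + phi_1 = -0.75 + (0.852) = 0.102
Right-hand sides:
  c_0 = sigma^2 (1 + theta_1 psi_1) = 1 * (1 + (-0.75)(0.102)) = 1 * 0.9235 = 0.9235
  c_1 = sigma^2 theta_1 = 1 * (-0.75) = -0.75
  c_2 = 0
Equations for k = 0 and k = 1 (AR order 1):
  gamma(0) = phi_1 gamma(1) + c_0
  gamma(1) = phi_1 gamma(0) + c_1
Substituting the second into the first: gamma(0) (1 - phi_1^2) = c_0 + phi_1 c_1, so
  gamma(0) = (c_0 + phi_1 c_1) / (1 - phi_1^2) = (0.9235 + (0.852)(-0.75)) / (1 - (0.852)^2) = 0.2845 / 0.274096 = 1.037958.
  gamma(1) = phi_1 gamma(0) + c_1 = (0.852)(1.037958) + (-0.75) = 0.13434.
For k = 2 (> q): gamma(2) = phi_1 gamma(1) = (0.852)(0.13434) = 0.114458.
Therefore gamma(2) = 0.1145 (to 4 decimal places).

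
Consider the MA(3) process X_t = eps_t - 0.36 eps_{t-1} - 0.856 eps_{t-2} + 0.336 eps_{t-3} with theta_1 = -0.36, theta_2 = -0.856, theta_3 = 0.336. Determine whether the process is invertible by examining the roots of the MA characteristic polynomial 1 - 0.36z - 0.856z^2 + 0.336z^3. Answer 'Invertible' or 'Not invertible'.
\text{Invertible}

The MA(q) characteristic polynomial is P(z) = 1 - 0.36z - 0.856z^2 + 0.336z^3.
Invertibility requires all roots to lie outside the unit circle, i.e. |z| > 1 for every root.
Degree 3: look for a simple real root z0 first, then factor out (1 - z/z0) and solve the remaining quadratic.
Testing z0 = 2.5: P(2.5) = 1 + (-0.36)(2.5) + (-0.856)(2.5)^2 + (0.336)(2.5)^3
  = 1 + (-0.9) + (-5.35) + (5.25) = 0.  So z_0 = 2.5 is a root, |z_0| = 2.5.
Divide out the factor (1 - 0.4 z) = (1 - z/z0) (since 1/z0 = 0.4):
  P(z) = (1 - 0.4 z)(1 + (0.04) z + (-0.84) z^2)
  [check: z-coef 0.04 - (0.4) = -0.36; z^2-coef -0.84 - (0.4)(0.04) = -0.856; z^3-coef -(0.4)(-0.84) = 0.336.]
Remaining roots from the quadratic factor 1 + (0.04) z + (-0.84) z^2:
  Set 1 + (0.04) z + (-0.84) z^2 = 0, i.e. a z^2 + b z + c = 0 with a = -0.84, b = 0.04, c = 1.
  Discriminant D = b^2 - 4ac = (0.04)^2 - 4*(-0.84)*1 = 0.0016 - (-3.36) = 3.3616.
  D >= 0, so the roots are real: z = (-b +/- sqrt(D)) / (2a) = (-0.04 +/- 1.833467) / (-1.68).
    z_1 = (-0.04 + 1.833467) / (-1.68) = -1.0675,   |z_1| = 1.0675.
    z_2 = (-0.04 - 1.833467) / (-1.68) = 1.1152,   |z_2| = 1.1152.
Moduli of all roots: 2.5000, 1.0675, 1.1152.
All moduli strictly greater than 1? Yes.
Verdict: Invertible.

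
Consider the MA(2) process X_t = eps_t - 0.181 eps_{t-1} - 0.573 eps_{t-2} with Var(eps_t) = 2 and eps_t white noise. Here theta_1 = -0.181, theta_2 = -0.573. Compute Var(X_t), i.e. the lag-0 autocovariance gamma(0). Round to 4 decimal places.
\gamma(0) = 2.7222

For an MA(q) process X_t = eps_t + sum_i theta_i eps_{t-i} with
Var(eps_t) = sigma^2, the variance is
  gamma(0) = sigma^2 * (1 + sum_i theta_i^2).
  sum_i theta_i^2 = (-0.181)^2 + (-0.573)^2 = 0.032761 + 0.328329 = 0.36109.
  gamma(0) = 2 * (1 + 0.36109) = 2 * 1.36109 = 2.72218, which rounds to 2.7222.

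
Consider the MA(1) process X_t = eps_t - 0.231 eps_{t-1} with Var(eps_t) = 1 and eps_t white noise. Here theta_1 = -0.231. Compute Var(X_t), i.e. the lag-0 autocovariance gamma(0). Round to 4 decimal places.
\gamma(0) = 1.0534

For an MA(q) process X_t = eps_t + sum_i theta_i eps_{t-i} with
Var(eps_t) = sigma^2, the variance is
  gamma(0) = sigma^2 * (1 + sum_i theta_i^2).
  sum_i theta_i^2 = (-0.231)^2 = 0.053361.
  gamma(0) = 1 * (1 + 0.053361) = 1 * 1.053361 = 1.053361, which rounds to 1.0534.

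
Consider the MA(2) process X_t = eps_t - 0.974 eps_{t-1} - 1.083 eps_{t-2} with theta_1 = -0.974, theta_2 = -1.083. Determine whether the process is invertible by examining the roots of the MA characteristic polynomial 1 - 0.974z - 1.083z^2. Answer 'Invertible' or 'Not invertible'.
\text{Not invertible}

The MA(q) characteristic polynomial is P(z) = 1 - 0.974z - 1.083z^2.
Invertibility requires all roots to lie outside the unit circle, i.e. |z| > 1 for every root.
Set 1 + (-0.974) z + (-1.083) z^2 = 0, i.e. a z^2 + b z + c = 0 with a = -1.083, b = -0.974, c = 1.
Discriminant D = b^2 - 4ac = (-0.974)^2 - 4*(-1.083)*1 = 0.948676 - (-4.332) = 5.280676.
D >= 0, so the roots are real: z = (-b +/- sqrt(D)) / (2a) = (0.974 +/- 2.297972) / (-2.166).
  z_1 = (0.974 + 2.297972) / (-2.166) = -1.5106,   |z_1| = 1.5106.
  z_2 = (0.974 - 2.297972) / (-2.166) = 0.6113,   |z_2| = 0.6113.
Moduli of all roots: 1.5106, 0.6113.
All moduli strictly greater than 1? No.
Verdict: Not invertible.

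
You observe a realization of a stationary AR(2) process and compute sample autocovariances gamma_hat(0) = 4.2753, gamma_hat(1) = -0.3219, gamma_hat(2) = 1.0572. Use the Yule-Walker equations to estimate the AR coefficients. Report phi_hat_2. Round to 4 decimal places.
\hat\phi_{2} = 0.2430

The Yule-Walker equations for an AR(p) process read, in matrix form,
  Gamma_p phi = r_p,   with   (Gamma_p)_{ij} = gamma(|i - j|),
                       (r_p)_i = gamma(i),   i,j = 1..p.
Substitute the sample gammas (Toeplitz matrix and right-hand side of size 2):
  Gamma_p = [[4.2753, -0.3219], [-0.3219, 4.2753]]
  r_p     = [-0.3219, 1.0572]
Written out:
  4.2753 phi_1 - 0.3219 phi_2 = -0.3219
  -0.3219 phi_1 + 4.2753 phi_2 = 1.0572
Solve by Cramer's rule:
  det = gamma(0)^2 - gamma(1)^2 = (4.2753)^2 - (-0.3219)^2 = 18.27819009 - 0.10361961 = 18.17457048
  phi_hat_1 = [gamma(1) gamma(0) - gamma(1) gamma(2)] / det = [(-0.3219)(4.2753) - (-0.3219)(1.0572)] / 18.17457048 = -1.03590639 / 18.17457048 = -0.057
  phi_hat_2 = [gamma(0) gamma(2) - gamma(1)^2] / det = [(4.2753)(1.0572) - (-0.3219)^2] / 18.17457048 = 4.41622755 / 18.17457048 = 0.243
So phi_hat = [-0.0570, 0.2430].
Therefore phi_hat_2 = 0.2430.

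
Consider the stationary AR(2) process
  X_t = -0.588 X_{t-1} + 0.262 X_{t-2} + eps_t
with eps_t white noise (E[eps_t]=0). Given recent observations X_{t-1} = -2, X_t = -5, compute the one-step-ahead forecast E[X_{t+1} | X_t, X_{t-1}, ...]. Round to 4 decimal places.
E[X_{t+1} \mid \mathcal F_t] = 2.4160

For an AR(p) model X_t = c + sum_i phi_i X_{t-i} + eps_t, the
one-step-ahead conditional mean is
  E[X_{t+1} | X_t, ...] = c + sum_i phi_i X_{t+1-i}.
Substitute known values:
  E[X_{t+1} | ...] = (-0.588) * (-5) + (0.262) * (-2)
                   = 2.4160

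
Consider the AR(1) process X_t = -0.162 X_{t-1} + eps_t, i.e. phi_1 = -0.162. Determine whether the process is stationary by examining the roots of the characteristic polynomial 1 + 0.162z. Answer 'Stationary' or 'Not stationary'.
\text{Stationary}

The AR(p) characteristic polynomial is P(z) = 1 + 0.162z.
Stationarity requires all roots to lie outside the unit circle, i.e. |z| > 1 for every root.
This is linear in z: 1 + (0.162) z = 0  =>  z = -1/(0.162) = -6.17284,  |z| = 6.17284.
Moduli of all roots: 6.1728.
All moduli strictly greater than 1? Yes.
Verdict: Stationary.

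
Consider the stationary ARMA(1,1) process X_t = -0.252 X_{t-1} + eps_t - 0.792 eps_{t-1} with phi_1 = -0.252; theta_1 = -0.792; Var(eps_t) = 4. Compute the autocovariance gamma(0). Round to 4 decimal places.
\gamma(0) = 8.6554

Multiply the model equation by X_{t-k} and take expectations. With theta_0 = psi_0 = 1 and psi_j the MA(infinity) weights, this gives
  gamma(k) - sum_i phi_i gamma(k-i) = c_k,
  c_k = sigma^2 * sum_{j=k..q} theta_j psi_{j-k}   (c_k = 0 for k > q),
using gamma(-m) = gamma(m).
psi-weights needed (psi_j = theta_j + sum_i phi_i psi_{j-i}):
  psi_1 = theta_1 + phi_1 = -0.792 + (-0.252) = -1.044
Right-hand sides:
  c_0 = sigma^2 (1 + theta_1 psi_1) = 4 * (1 + (-0.792)(-1.044)) = 4 * 1.826848 = 7.307392
  c_1 = sigma^2 theta_1 = 4 * (-0.792) = -3.168
  c_2 = 0
Equations for k = 0 and k = 1 (AR order 1):
  gamma(0) = phi_1 gamma(1) + c_0
  gamma(1) = phi_1 gamma(0) + c_1
Substituting the second into the first: gamma(0) (1 - phi_1^2) = c_0 + phi_1 c_1, so
  gamma(0) = (c_0 + phi_1 c_1) / (1 - phi_1^2) = (7.307392 + (-0.252)(-3.168)) / (1 - (-0.252)^2) = 8.105728 / 0.936496 = 8.655379.
Therefore gamma(0) = 8.6554 (to 4 decimal places).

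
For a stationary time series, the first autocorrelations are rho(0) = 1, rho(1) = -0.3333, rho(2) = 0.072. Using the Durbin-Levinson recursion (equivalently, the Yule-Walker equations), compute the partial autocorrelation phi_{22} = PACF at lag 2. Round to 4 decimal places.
\phi_{22} = -0.0440

The PACF at lag k is phi_{kk}, the last component of the solution
to the Yule-Walker system G_k phi = r_k where
  (G_k)_{ij} = rho(|i - j|), (r_k)_i = rho(i), i,j = 1..k.
Equivalently, Durbin-Levinson gives phi_{kk} iteratively:
  phi_{11} = rho(1)
  phi_{kk} = [rho(k) - sum_{j=1..k-1} phi_{k-1,j} rho(k-j)]
            / [1 - sum_{j=1..k-1} phi_{k-1,j} rho(j)],
  phi_{k,j} = phi_{k-1,j} - phi_{kk} phi_{k-1,k-j},  j = 1..k-1.
Step k = 1:
  phi_11 = rho(1) = -0.3333.
Step k = 2:
  phi_22 = [rho(2) - phi_11 rho(1)] / [1 - phi_11 rho(1)] = [0.072 - (-0.3333)(-0.3333)] / [1 - (-0.3333)(-0.3333)]
         = -0.03908889 / 0.88891111 = -0.044.
Therefore phi_{22} = -0.0440.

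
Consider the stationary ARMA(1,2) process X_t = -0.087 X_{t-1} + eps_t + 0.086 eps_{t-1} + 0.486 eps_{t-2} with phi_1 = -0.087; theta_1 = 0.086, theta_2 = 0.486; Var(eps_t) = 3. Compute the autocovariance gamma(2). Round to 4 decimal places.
\gamma(2) = 1.4638

Multiply the model equation by X_{t-k} and take expectations. With theta_0 = psi_0 = 1 and psi_j the MA(infinity) weights, this gives
  gamma(k) - sum_i phi_i gamma(k-i) = c_k,
  c_k = sigma^2 * sum_{j=k..q} theta_j psi_{j-k}   (c_k = 0 for k > q),
using gamma(-m) = gamma(m).
psi-weights needed (psi_j = theta_j + sum_i phi_i psi_{j-i}):
  psi_1 = theta_1 + phi_1 = 0.086 + (-0.087) = -0.001
  psi_2 = theta_2 + phi_1 psi_1 = 0.486 + (-0.087)(-0.001) = 0.486087
Right-hand sides:
  c_0 = sigma^2 (1 + theta_1 psi_1 + theta_2 psi_2) = 3 * (1 + (0.086)(-0.001) + (0.486)(0.486087)) = 3 * 1.236152 = 3.708457
  c_1 = sigma^2 (theta_1 + theta_2 psi_1) = 3 * (0.086 + (0.486)(-0.001)) = 0.256542
  c_2 = sigma^2 theta_2 = 3 * (0.486) = 1.458
Equations for k = 0 and k = 1 (AR order 1):
  gamma(0) = phi_1 gamma(1) + c_0
  gamma(1) = phi_1 gamma(0) + c_1
Substituting the second into the first: gamma(0) (1 - phi_1^2) = c_0 + phi_1 c_1, so
  gamma(0) = (c_0 + phi_1 c_1) / (1 - phi_1^2) = (3.708457 + (-0.087)(0.256542)) / (1 - (-0.087)^2) = 3.686138 / 0.992431 = 3.714251.
  gamma(1) = phi_1 gamma(0) + c_1 = (-0.087)(3.714251) + (0.256542) = -0.066598.
For k = 2: gamma(2) = phi_1 gamma(1) + c_2
  = (-0.087)(-0.066598) + (1.458) = 1.463794.
Therefore gamma(2) = 1.4638 (to 4 decimal places).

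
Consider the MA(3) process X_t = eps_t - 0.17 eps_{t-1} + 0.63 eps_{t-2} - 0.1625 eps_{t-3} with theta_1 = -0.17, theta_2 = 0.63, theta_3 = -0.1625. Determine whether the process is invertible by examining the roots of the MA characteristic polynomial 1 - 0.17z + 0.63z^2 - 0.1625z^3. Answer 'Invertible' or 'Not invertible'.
\text{Invertible}

The MA(q) characteristic polynomial is P(z) = 1 - 0.17z + 0.63z^2 - 0.1625z^3.
Invertibility requires all roots to lie outside the unit circle, i.e. |z| > 1 for every root.
Degree 3: look for a simple real root z0 first, then factor out (1 - z/z0) and solve the remaining quadratic.
Testing z0 = 4: P(4) = 1 + (-0.17)(4) + (0.63)(4)^2 + (-0.1625)(4)^3
  = 1 + (-0.68) + (10.08) + (-10.4) = 0.  So z_0 = 4 is a root, |z_0| = 4.
Divide out the factor (1 - 0.25 z) = (1 - z/z0) (since 1/z0 = 0.25):
  P(z) = (1 - 0.25 z)(1 + (0.08) z + (0.65) z^2)
  [check: z-coef 0.08 - (0.25) = -0.17; z^2-coef 0.65 - (0.25)(0.08) = 0.63; z^3-coef -(0.25)(0.65) = -0.1625.]
Remaining roots from the quadratic factor 1 + (0.08) z + (0.65) z^2:
  Set 1 + (0.08) z + (0.65) z^2 = 0, i.e. a z^2 + b z + c = 0 with a = 0.65, b = 0.08, c = 1.
  Discriminant D = b^2 - 4ac = (0.08)^2 - 4*(0.65)*1 = 0.0064 - (2.6) = -2.5936.
  D < 0, so the roots are the complex-conjugate pair z = (-b +/- i sqrt(-D)) / (2a) = -0.0615 +/- 1.2388i.
  For a conjugate pair |z|^2 = z * conj(z) = (product of roots) = c/a = 1/(0.65) = 1.538462, so |z| = sqrt(1.538462) = 1.2403 for both roots.
Moduli of all roots: 4.0000, 1.2403, 1.2403.
All moduli strictly greater than 1? Yes.
Verdict: Invertible.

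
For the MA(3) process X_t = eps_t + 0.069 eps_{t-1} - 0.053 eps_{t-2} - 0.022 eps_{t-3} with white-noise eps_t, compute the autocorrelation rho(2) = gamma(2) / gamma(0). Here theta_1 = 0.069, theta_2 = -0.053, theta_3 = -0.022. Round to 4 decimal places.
\rho(2) = -0.0541

For an MA(q) process with theta_0 = 1, the autocovariance is
  gamma(k) = sigma^2 * sum_{i=0..q-k} theta_i * theta_{i+k},
and rho(k) = gamma(k) / gamma(0). Sigma^2 cancels.
  numerator   = (1)*(-0.053) + (0.069)*(-0.022) = -0.054518.
  denominator = (1)^2 + (0.069)^2 + (-0.053)^2 + (-0.022)^2 = 1.008054.
  rho(2) = -0.054518 / 1.008054 = -0.0541.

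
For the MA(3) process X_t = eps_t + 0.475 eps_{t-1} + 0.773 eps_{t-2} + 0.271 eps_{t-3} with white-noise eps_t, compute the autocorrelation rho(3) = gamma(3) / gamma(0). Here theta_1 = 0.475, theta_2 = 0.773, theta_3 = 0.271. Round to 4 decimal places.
\rho(3) = 0.1429

For an MA(q) process with theta_0 = 1, the autocovariance is
  gamma(k) = sigma^2 * sum_{i=0..q-k} theta_i * theta_{i+k},
and rho(k) = gamma(k) / gamma(0). Sigma^2 cancels.
  numerator   = (1)*(0.271) = 0.271.
  denominator = (1)^2 + (0.475)^2 + (0.773)^2 + (0.271)^2 = 1.896595.
  rho(3) = 0.271 / 1.896595 = 0.1429.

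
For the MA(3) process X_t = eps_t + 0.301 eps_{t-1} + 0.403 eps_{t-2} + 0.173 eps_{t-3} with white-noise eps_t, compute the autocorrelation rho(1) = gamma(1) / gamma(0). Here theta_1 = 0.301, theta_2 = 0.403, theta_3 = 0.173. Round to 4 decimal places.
\rho(1) = 0.3835

For an MA(q) process with theta_0 = 1, the autocovariance is
  gamma(k) = sigma^2 * sum_{i=0..q-k} theta_i * theta_{i+k},
and rho(k) = gamma(k) / gamma(0). Sigma^2 cancels.
  numerator   = (1)*(0.301) + (0.301)*(0.403) + (0.403)*(0.173) = 0.492022.
  denominator = (1)^2 + (0.301)^2 + (0.403)^2 + (0.173)^2 = 1.282939.
  rho(1) = 0.492022 / 1.282939 = 0.3835.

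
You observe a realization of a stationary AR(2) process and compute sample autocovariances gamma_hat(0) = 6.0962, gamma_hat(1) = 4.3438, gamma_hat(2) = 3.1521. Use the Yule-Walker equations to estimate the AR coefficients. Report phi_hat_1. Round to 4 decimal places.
\hat\phi_{1} = 0.6990

The Yule-Walker equations for an AR(p) process read, in matrix form,
  Gamma_p phi = r_p,   with   (Gamma_p)_{ij} = gamma(|i - j|),
                       (r_p)_i = gamma(i),   i,j = 1..p.
Substitute the sample gammas (Toeplitz matrix and right-hand side of size 2):
  Gamma_p = [[6.0962, 4.3438], [4.3438, 6.0962]]
  r_p     = [4.3438, 3.1521]
Written out:
  6.0962 phi_1 + 4.3438 phi_2 = 4.3438
  4.3438 phi_1 + 6.0962 phi_2 = 3.1521
Solve by Cramer's rule:
  det = gamma(0)^2 - gamma(1)^2 = (6.0962)^2 - (4.3438)^2 = 37.16365444 - 18.86859844 = 18.295056
  phi_hat_1 = [gamma(1) gamma(0) - gamma(1) gamma(2)] / det = [(4.3438)(6.0962) - (4.3438)(3.1521)] / 18.295056 = 12.78858158 / 18.295056 = 0.699
  phi_hat_2 = [gamma(0) gamma(2) - gamma(1)^2] / det = [(6.0962)(3.1521) - (4.3438)^2] / 18.295056 = 0.34723358 / 18.295056 = 0.019
So phi_hat = [0.6990, 0.0190].
Therefore phi_hat_1 = 0.6990.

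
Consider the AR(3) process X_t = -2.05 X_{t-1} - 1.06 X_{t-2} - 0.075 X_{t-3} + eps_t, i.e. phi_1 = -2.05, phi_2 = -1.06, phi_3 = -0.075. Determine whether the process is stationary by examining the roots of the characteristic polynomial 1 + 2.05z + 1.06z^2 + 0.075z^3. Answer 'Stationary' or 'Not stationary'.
\text{Not stationary}

The AR(p) characteristic polynomial is P(z) = 1 + 2.05z + 1.06z^2 + 0.075z^3.
Stationarity requires all roots to lie outside the unit circle, i.e. |z| > 1 for every root.
Degree 3: look for a simple real root z0 first, then factor out (1 - z/z0) and solve the remaining quadratic.
Testing z0 = -0.8: P(-0.8) = 1 + (2.05)(-0.8) + (1.06)(-0.8)^2 + (0.075)(-0.8)^3
  = 1 + (-1.64) + (0.6784) + (-0.0384) = 0.  So z_0 = -0.8 is a root, |z_0| = 0.8.
Divide out the factor (1 + 1.25 z) = (1 - z/z0) (since 1/z0 = -1.25):
  P(z) = (1 + 1.25 z)(1 + (0.8) z + (0.06) z^2)
  [check: z-coef 0.8 - (-1.25) = 2.05; z^2-coef 0.06 - (-1.25)(0.8) = 1.06; z^3-coef -(-1.25)(0.06) = 0.075.]
Remaining roots from the quadratic factor 1 + (0.8) z + (0.06) z^2:
  Set 1 + (0.8) z + (0.06) z^2 = 0, i.e. a z^2 + b z + c = 0 with a = 0.06, b = 0.8, c = 1.
  Discriminant D = b^2 - 4ac = (0.8)^2 - 4*(0.06)*1 = 0.64 - (0.24) = 0.4.
  D >= 0, so the roots are real: z = (-b +/- sqrt(D)) / (2a) = (-0.8 +/- 0.632456) / (0.12).
    z_1 = (-0.8 + 0.632456) / (0.12) = -1.3962,   |z_1| = 1.3962.
    z_2 = (-0.8 - 0.632456) / (0.12) = -11.9371,   |z_2| = 11.9371.
Moduli of all roots: 0.8000, 1.3962, 11.9371.
All moduli strictly greater than 1? No.
Verdict: Not stationary.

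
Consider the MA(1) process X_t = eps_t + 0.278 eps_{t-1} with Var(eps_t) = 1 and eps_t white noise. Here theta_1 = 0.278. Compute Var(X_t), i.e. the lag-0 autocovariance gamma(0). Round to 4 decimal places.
\gamma(0) = 1.0773

For an MA(q) process X_t = eps_t + sum_i theta_i eps_{t-i} with
Var(eps_t) = sigma^2, the variance is
  gamma(0) = sigma^2 * (1 + sum_i theta_i^2).
  sum_i theta_i^2 = (0.278)^2 = 0.077284.
  gamma(0) = 1 * (1 + 0.077284) = 1 * 1.077284 = 1.077284, which rounds to 1.0773.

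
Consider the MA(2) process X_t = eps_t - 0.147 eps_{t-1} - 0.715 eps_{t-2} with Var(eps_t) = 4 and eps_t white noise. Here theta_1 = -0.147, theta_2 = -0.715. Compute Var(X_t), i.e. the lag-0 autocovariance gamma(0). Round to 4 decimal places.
\gamma(0) = 6.1313

For an MA(q) process X_t = eps_t + sum_i theta_i eps_{t-i} with
Var(eps_t) = sigma^2, the variance is
  gamma(0) = sigma^2 * (1 + sum_i theta_i^2).
  sum_i theta_i^2 = (-0.147)^2 + (-0.715)^2 = 0.021609 + 0.511225 = 0.532834.
  gamma(0) = 4 * (1 + 0.532834) = 4 * 1.532834 = 6.131336, which rounds to 6.1313.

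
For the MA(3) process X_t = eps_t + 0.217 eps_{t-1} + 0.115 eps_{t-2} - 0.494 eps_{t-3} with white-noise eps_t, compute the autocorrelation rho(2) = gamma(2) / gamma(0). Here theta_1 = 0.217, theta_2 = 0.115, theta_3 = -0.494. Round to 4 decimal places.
\rho(2) = 0.0060

For an MA(q) process with theta_0 = 1, the autocovariance is
  gamma(k) = sigma^2 * sum_{i=0..q-k} theta_i * theta_{i+k},
and rho(k) = gamma(k) / gamma(0). Sigma^2 cancels.
  numerator   = (1)*(0.115) + (0.217)*(-0.494) = 0.007802.
  denominator = (1)^2 + (0.217)^2 + (0.115)^2 + (-0.494)^2 = 1.30435.
  rho(2) = 0.007802 / 1.30435 = 0.0060.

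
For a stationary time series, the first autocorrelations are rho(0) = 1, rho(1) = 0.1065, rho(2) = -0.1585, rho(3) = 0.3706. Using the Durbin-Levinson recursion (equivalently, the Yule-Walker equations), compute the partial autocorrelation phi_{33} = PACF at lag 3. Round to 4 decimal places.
\phi_{33} = 0.4259

The PACF at lag k is phi_{kk}, the last component of the solution
to the Yule-Walker system G_k phi = r_k where
  (G_k)_{ij} = rho(|i - j|), (r_k)_i = rho(i), i,j = 1..k.
Equivalently, Durbin-Levinson gives phi_{kk} iteratively:
  phi_{11} = rho(1)
  phi_{kk} = [rho(k) - sum_{j=1..k-1} phi_{k-1,j} rho(k-j)]
            / [1 - sum_{j=1..k-1} phi_{k-1,j} rho(j)],
  phi_{k,j} = phi_{k-1,j} - phi_{kk} phi_{k-1,k-j},  j = 1..k-1.
Step k = 1:
  phi_11 = rho(1) = 0.1065.
Step k = 2:
  phi_22 = [rho(2) - phi_11 rho(1)] / [1 - phi_11 rho(1)] = [-0.1585 - (0.1065)(0.1065)] / [1 - (0.1065)(0.1065)]
         = -0.16984225 / 0.98865775 = -0.171791.
  Update: phi_21 = phi_11 - phi_22 phi_11 = 0.1065 - (-0.171791)(0.1065) = 0.124796.
Step k = 3:
  phi_33 = [rho(3) - phi_21 rho(2) - phi_22 rho(1)] / [1 - phi_21 rho(1) - phi_22 rho(2)]
    numerator   = 0.3706 - (0.124796)(-0.1585) - (-0.171791)(0.1065) = 0.40867583
    denominator = 1 - (0.124796)(0.1065) - (-0.171791)(-0.1585) = 0.95948042
  phi_33 = 0.40867583 / 0.95948042 = 0.4259.
Therefore phi_{33} = 0.4259.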